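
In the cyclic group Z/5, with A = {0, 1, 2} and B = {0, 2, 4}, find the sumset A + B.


Work in Z/5Z: reduce every sum a + b modulo 5.
Enumerate all 9 pairs:
a = 0: 0+0=0, 0+2=2, 0+4=4
a = 1: 1+0=1, 1+2=3, 1+4=0
a = 2: 2+0=2, 2+2=4, 2+4=1
Distinct residues collected: {0, 1, 2, 3, 4}
|A + B| = 5 (out of 5 total residues).

A + B = {0, 1, 2, 3, 4}


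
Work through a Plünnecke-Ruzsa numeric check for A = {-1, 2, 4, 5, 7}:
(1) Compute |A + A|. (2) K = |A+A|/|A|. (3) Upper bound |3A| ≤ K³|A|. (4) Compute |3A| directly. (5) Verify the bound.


|A| = 5.
Step 1: Compute A + A by enumerating all 25 pairs.
A + A = {-2, 1, 3, 4, 6, 7, 8, 9, 10, 11, 12, 14}, so |A + A| = 12.
Step 2: Doubling constant K = |A + A|/|A| = 12/5 = 12/5 ≈ 2.4000.
Step 3: Plünnecke-Ruzsa gives |3A| ≤ K³·|A| = (2.4000)³ · 5 ≈ 69.1200.
Step 4: Compute 3A = A + A + A directly by enumerating all triples (a,b,c) ∈ A³; |3A| = 20.
Step 5: Check 20 ≤ 69.1200? Yes ✓.

K = 12/5, Plünnecke-Ruzsa bound K³|A| ≈ 69.1200, |3A| = 20, inequality holds.


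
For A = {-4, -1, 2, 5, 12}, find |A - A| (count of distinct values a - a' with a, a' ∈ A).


A - A = {a - a' : a, a' ∈ A}; |A| = 5.
Bounds: 2|A|-1 ≤ |A - A| ≤ |A|² - |A| + 1, i.e. 9 ≤ |A - A| ≤ 21.
Note: 0 ∈ A - A always (from a - a). The set is symmetric: if d ∈ A - A then -d ∈ A - A.
Enumerate nonzero differences d = a - a' with a > a' (then include -d):
Positive differences: {3, 6, 7, 9, 10, 13, 16}
Full difference set: {0} ∪ (positive diffs) ∪ (negative diffs).
|A - A| = 1 + 2·7 = 15 (matches direct enumeration: 15).

|A - A| = 15


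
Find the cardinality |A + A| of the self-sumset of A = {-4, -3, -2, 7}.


A + A = {a + a' : a, a' ∈ A}; |A| = 4.
General bounds: 2|A| - 1 ≤ |A + A| ≤ |A|(|A|+1)/2, i.e. 7 ≤ |A + A| ≤ 10.
Lower bound 2|A|-1 is attained iff A is an arithmetic progression.
Enumerate sums a + a' for a ≤ a' (symmetric, so this suffices):
a = -4: -4+-4=-8, -4+-3=-7, -4+-2=-6, -4+7=3
a = -3: -3+-3=-6, -3+-2=-5, -3+7=4
a = -2: -2+-2=-4, -2+7=5
a = 7: 7+7=14
Distinct sums: {-8, -7, -6, -5, -4, 3, 4, 5, 14}
|A + A| = 9

|A + A| = 9


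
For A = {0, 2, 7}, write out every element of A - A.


A - A = {a - a' : a, a' ∈ A}.
Compute a - a' for each ordered pair (a, a'):
a = 0: 0-0=0, 0-2=-2, 0-7=-7
a = 2: 2-0=2, 2-2=0, 2-7=-5
a = 7: 7-0=7, 7-2=5, 7-7=0
Collecting distinct values (and noting 0 appears from a-a):
A - A = {-7, -5, -2, 0, 2, 5, 7}
|A - A| = 7

A - A = {-7, -5, -2, 0, 2, 5, 7}


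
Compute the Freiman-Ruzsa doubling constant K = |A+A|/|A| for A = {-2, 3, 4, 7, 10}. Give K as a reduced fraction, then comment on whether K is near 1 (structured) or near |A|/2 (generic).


|A| = 5.
Compute A + A by enumerating all 25 pairs.
A + A = {-4, 1, 2, 5, 6, 7, 8, 10, 11, 13, 14, 17, 20}, so |A + A| = 13.
K = |A + A| / |A| = 13/5 (already in lowest terms) ≈ 2.6000.
Reference: AP of size 5 gives K = 9/5 ≈ 1.8000; a fully generic set of size 5 gives K ≈ 3.0000.

|A| = 5, |A + A| = 13, K = 13/5.


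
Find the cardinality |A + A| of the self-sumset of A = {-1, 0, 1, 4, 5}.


A + A = {a + a' : a, a' ∈ A}; |A| = 5.
General bounds: 2|A| - 1 ≤ |A + A| ≤ |A|(|A|+1)/2, i.e. 9 ≤ |A + A| ≤ 15.
Lower bound 2|A|-1 is attained iff A is an arithmetic progression.
Enumerate sums a + a' for a ≤ a' (symmetric, so this suffices):
a = -1: -1+-1=-2, -1+0=-1, -1+1=0, -1+4=3, -1+5=4
a = 0: 0+0=0, 0+1=1, 0+4=4, 0+5=5
a = 1: 1+1=2, 1+4=5, 1+5=6
a = 4: 4+4=8, 4+5=9
a = 5: 5+5=10
Distinct sums: {-2, -1, 0, 1, 2, 3, 4, 5, 6, 8, 9, 10}
|A + A| = 12

|A + A| = 12


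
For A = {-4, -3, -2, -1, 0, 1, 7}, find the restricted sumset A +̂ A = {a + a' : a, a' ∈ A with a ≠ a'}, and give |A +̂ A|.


Restricted sumset: A +̂ A = {a + a' : a ∈ A, a' ∈ A, a ≠ a'}.
Equivalently, take A + A and drop any sum 2a that is achievable ONLY as a + a for a ∈ A (i.e. sums representable only with equal summands).
Enumerate pairs (a, a') with a < a' (symmetric, so each unordered pair gives one sum; this covers all a ≠ a'):
  -4 + -3 = -7
  -4 + -2 = -6
  -4 + -1 = -5
  -4 + 0 = -4
  -4 + 1 = -3
  -4 + 7 = 3
  -3 + -2 = -5
  -3 + -1 = -4
  -3 + 0 = -3
  -3 + 1 = -2
  -3 + 7 = 4
  -2 + -1 = -3
  -2 + 0 = -2
  -2 + 1 = -1
  -2 + 7 = 5
  -1 + 0 = -1
  -1 + 1 = 0
  -1 + 7 = 6
  0 + 1 = 1
  0 + 7 = 7
  1 + 7 = 8
Collected distinct sums: {-7, -6, -5, -4, -3, -2, -1, 0, 1, 3, 4, 5, 6, 7, 8}
|A +̂ A| = 15
(Reference bound: |A +̂ A| ≥ 2|A| - 3 for |A| ≥ 2, with |A| = 7 giving ≥ 11.)

|A +̂ A| = 15


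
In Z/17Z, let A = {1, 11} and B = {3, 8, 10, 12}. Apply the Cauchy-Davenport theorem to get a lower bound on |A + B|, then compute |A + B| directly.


Cauchy-Davenport: |A + B| ≥ min(p, |A| + |B| - 1) for A, B nonempty in Z/pZ.
|A| = 2, |B| = 4, p = 17.
CD lower bound = min(17, 2 + 4 - 1) = min(17, 5) = 5.
Compute A + B mod 17 directly:
a = 1: 1+3=4, 1+8=9, 1+10=11, 1+12=13
a = 11: 11+3=14, 11+8=2, 11+10=4, 11+12=6
A + B = {2, 4, 6, 9, 11, 13, 14}, so |A + B| = 7.
Verify: 7 ≥ 5? Yes ✓.

CD lower bound = 5, actual |A + B| = 7.


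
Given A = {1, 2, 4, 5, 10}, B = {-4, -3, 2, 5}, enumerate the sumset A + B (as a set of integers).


A + B = {a + b : a ∈ A, b ∈ B}.
Enumerate all |A|·|B| = 5·4 = 20 pairs (a, b) and collect distinct sums.
a = 1: 1+-4=-3, 1+-3=-2, 1+2=3, 1+5=6
a = 2: 2+-4=-2, 2+-3=-1, 2+2=4, 2+5=7
a = 4: 4+-4=0, 4+-3=1, 4+2=6, 4+5=9
a = 5: 5+-4=1, 5+-3=2, 5+2=7, 5+5=10
a = 10: 10+-4=6, 10+-3=7, 10+2=12, 10+5=15
Collecting distinct sums: A + B = {-3, -2, -1, 0, 1, 2, 3, 4, 6, 7, 9, 10, 12, 15}
|A + B| = 14

A + B = {-3, -2, -1, 0, 1, 2, 3, 4, 6, 7, 9, 10, 12, 15}


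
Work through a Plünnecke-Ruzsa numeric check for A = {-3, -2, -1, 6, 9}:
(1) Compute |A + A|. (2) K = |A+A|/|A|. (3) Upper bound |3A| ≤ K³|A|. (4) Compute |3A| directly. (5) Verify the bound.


|A| = 5.
Step 1: Compute A + A by enumerating all 25 pairs.
A + A = {-6, -5, -4, -3, -2, 3, 4, 5, 6, 7, 8, 12, 15, 18}, so |A + A| = 14.
Step 2: Doubling constant K = |A + A|/|A| = 14/5 = 14/5 ≈ 2.8000.
Step 3: Plünnecke-Ruzsa gives |3A| ≤ K³·|A| = (2.8000)³ · 5 ≈ 109.7600.
Step 4: Compute 3A = A + A + A directly by enumerating all triples (a,b,c) ∈ A³; |3A| = 28.
Step 5: Check 28 ≤ 109.7600? Yes ✓.

K = 14/5, Plünnecke-Ruzsa bound K³|A| ≈ 109.7600, |3A| = 28, inequality holds.


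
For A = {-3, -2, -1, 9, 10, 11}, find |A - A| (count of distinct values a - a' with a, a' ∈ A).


A - A = {a - a' : a, a' ∈ A}; |A| = 6.
Bounds: 2|A|-1 ≤ |A - A| ≤ |A|² - |A| + 1, i.e. 11 ≤ |A - A| ≤ 31.
Note: 0 ∈ A - A always (from a - a). The set is symmetric: if d ∈ A - A then -d ∈ A - A.
Enumerate nonzero differences d = a - a' with a > a' (then include -d):
Positive differences: {1, 2, 10, 11, 12, 13, 14}
Full difference set: {0} ∪ (positive diffs) ∪ (negative diffs).
|A - A| = 1 + 2·7 = 15 (matches direct enumeration: 15).

|A - A| = 15


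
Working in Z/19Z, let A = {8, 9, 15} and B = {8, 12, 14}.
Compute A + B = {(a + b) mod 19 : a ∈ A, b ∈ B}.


Work in Z/19Z: reduce every sum a + b modulo 19.
Enumerate all 9 pairs:
a = 8: 8+8=16, 8+12=1, 8+14=3
a = 9: 9+8=17, 9+12=2, 9+14=4
a = 15: 15+8=4, 15+12=8, 15+14=10
Distinct residues collected: {1, 2, 3, 4, 8, 10, 16, 17}
|A + B| = 8 (out of 19 total residues).

A + B = {1, 2, 3, 4, 8, 10, 16, 17}


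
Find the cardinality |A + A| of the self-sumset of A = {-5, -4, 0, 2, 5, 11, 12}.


A + A = {a + a' : a, a' ∈ A}; |A| = 7.
General bounds: 2|A| - 1 ≤ |A + A| ≤ |A|(|A|+1)/2, i.e. 13 ≤ |A + A| ≤ 28.
Lower bound 2|A|-1 is attained iff A is an arithmetic progression.
Enumerate sums a + a' for a ≤ a' (symmetric, so this suffices):
a = -5: -5+-5=-10, -5+-4=-9, -5+0=-5, -5+2=-3, -5+5=0, -5+11=6, -5+12=7
a = -4: -4+-4=-8, -4+0=-4, -4+2=-2, -4+5=1, -4+11=7, -4+12=8
a = 0: 0+0=0, 0+2=2, 0+5=5, 0+11=11, 0+12=12
a = 2: 2+2=4, 2+5=7, 2+11=13, 2+12=14
a = 5: 5+5=10, 5+11=16, 5+12=17
a = 11: 11+11=22, 11+12=23
a = 12: 12+12=24
Distinct sums: {-10, -9, -8, -5, -4, -3, -2, 0, 1, 2, 4, 5, 6, 7, 8, 10, 11, 12, 13, 14, 16, 17, 22, 23, 24}
|A + A| = 25

|A + A| = 25


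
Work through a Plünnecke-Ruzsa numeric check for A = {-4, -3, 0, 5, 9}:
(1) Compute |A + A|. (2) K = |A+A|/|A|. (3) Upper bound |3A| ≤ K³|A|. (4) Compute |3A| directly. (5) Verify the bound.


|A| = 5.
Step 1: Compute A + A by enumerating all 25 pairs.
A + A = {-8, -7, -6, -4, -3, 0, 1, 2, 5, 6, 9, 10, 14, 18}, so |A + A| = 14.
Step 2: Doubling constant K = |A + A|/|A| = 14/5 = 14/5 ≈ 2.8000.
Step 3: Plünnecke-Ruzsa gives |3A| ≤ K³·|A| = (2.8000)³ · 5 ≈ 109.7600.
Step 4: Compute 3A = A + A + A directly by enumerating all triples (a,b,c) ∈ A³; |3A| = 27.
Step 5: Check 27 ≤ 109.7600? Yes ✓.

K = 14/5, Plünnecke-Ruzsa bound K³|A| ≈ 109.7600, |3A| = 27, inequality holds.


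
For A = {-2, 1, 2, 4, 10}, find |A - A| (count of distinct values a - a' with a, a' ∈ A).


A - A = {a - a' : a, a' ∈ A}; |A| = 5.
Bounds: 2|A|-1 ≤ |A - A| ≤ |A|² - |A| + 1, i.e. 9 ≤ |A - A| ≤ 21.
Note: 0 ∈ A - A always (from a - a). The set is symmetric: if d ∈ A - A then -d ∈ A - A.
Enumerate nonzero differences d = a - a' with a > a' (then include -d):
Positive differences: {1, 2, 3, 4, 6, 8, 9, 12}
Full difference set: {0} ∪ (positive diffs) ∪ (negative diffs).
|A - A| = 1 + 2·8 = 17 (matches direct enumeration: 17).

|A - A| = 17


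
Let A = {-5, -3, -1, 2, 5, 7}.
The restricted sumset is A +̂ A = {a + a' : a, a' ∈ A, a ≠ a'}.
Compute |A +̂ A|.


Restricted sumset: A +̂ A = {a + a' : a ∈ A, a' ∈ A, a ≠ a'}.
Equivalently, take A + A and drop any sum 2a that is achievable ONLY as a + a for a ∈ A (i.e. sums representable only with equal summands).
Enumerate pairs (a, a') with a < a' (symmetric, so each unordered pair gives one sum; this covers all a ≠ a'):
  -5 + -3 = -8
  -5 + -1 = -6
  -5 + 2 = -3
  -5 + 5 = 0
  -5 + 7 = 2
  -3 + -1 = -4
  -3 + 2 = -1
  -3 + 5 = 2
  -3 + 7 = 4
  -1 + 2 = 1
  -1 + 5 = 4
  -1 + 7 = 6
  2 + 5 = 7
  2 + 7 = 9
  5 + 7 = 12
Collected distinct sums: {-8, -6, -4, -3, -1, 0, 1, 2, 4, 6, 7, 9, 12}
|A +̂ A| = 13
(Reference bound: |A +̂ A| ≥ 2|A| - 3 for |A| ≥ 2, with |A| = 6 giving ≥ 9.)

|A +̂ A| = 13


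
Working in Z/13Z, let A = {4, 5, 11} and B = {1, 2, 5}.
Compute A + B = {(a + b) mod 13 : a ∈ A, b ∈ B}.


Work in Z/13Z: reduce every sum a + b modulo 13.
Enumerate all 9 pairs:
a = 4: 4+1=5, 4+2=6, 4+5=9
a = 5: 5+1=6, 5+2=7, 5+5=10
a = 11: 11+1=12, 11+2=0, 11+5=3
Distinct residues collected: {0, 3, 5, 6, 7, 9, 10, 12}
|A + B| = 8 (out of 13 total residues).

A + B = {0, 3, 5, 6, 7, 9, 10, 12}


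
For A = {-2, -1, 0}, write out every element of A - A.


A - A = {a - a' : a, a' ∈ A}.
Compute a - a' for each ordered pair (a, a'):
a = -2: -2--2=0, -2--1=-1, -2-0=-2
a = -1: -1--2=1, -1--1=0, -1-0=-1
a = 0: 0--2=2, 0--1=1, 0-0=0
Collecting distinct values (and noting 0 appears from a-a):
A - A = {-2, -1, 0, 1, 2}
|A - A| = 5

A - A = {-2, -1, 0, 1, 2}


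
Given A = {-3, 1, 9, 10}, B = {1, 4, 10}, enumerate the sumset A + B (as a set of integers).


A + B = {a + b : a ∈ A, b ∈ B}.
Enumerate all |A|·|B| = 4·3 = 12 pairs (a, b) and collect distinct sums.
a = -3: -3+1=-2, -3+4=1, -3+10=7
a = 1: 1+1=2, 1+4=5, 1+10=11
a = 9: 9+1=10, 9+4=13, 9+10=19
a = 10: 10+1=11, 10+4=14, 10+10=20
Collecting distinct sums: A + B = {-2, 1, 2, 5, 7, 10, 11, 13, 14, 19, 20}
|A + B| = 11

A + B = {-2, 1, 2, 5, 7, 10, 11, 13, 14, 19, 20}


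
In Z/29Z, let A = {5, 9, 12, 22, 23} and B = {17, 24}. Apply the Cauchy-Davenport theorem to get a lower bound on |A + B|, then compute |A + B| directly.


Cauchy-Davenport: |A + B| ≥ min(p, |A| + |B| - 1) for A, B nonempty in Z/pZ.
|A| = 5, |B| = 2, p = 29.
CD lower bound = min(29, 5 + 2 - 1) = min(29, 6) = 6.
Compute A + B mod 29 directly:
a = 5: 5+17=22, 5+24=0
a = 9: 9+17=26, 9+24=4
a = 12: 12+17=0, 12+24=7
a = 22: 22+17=10, 22+24=17
a = 23: 23+17=11, 23+24=18
A + B = {0, 4, 7, 10, 11, 17, 18, 22, 26}, so |A + B| = 9.
Verify: 9 ≥ 6? Yes ✓.

CD lower bound = 6, actual |A + B| = 9.


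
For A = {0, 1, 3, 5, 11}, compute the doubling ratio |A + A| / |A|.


|A| = 5.
Compute A + A by enumerating all 25 pairs.
A + A = {0, 1, 2, 3, 4, 5, 6, 8, 10, 11, 12, 14, 16, 22}, so |A + A| = 14.
K = |A + A| / |A| = 14/5 (already in lowest terms) ≈ 2.8000.
Reference: AP of size 5 gives K = 9/5 ≈ 1.8000; a fully generic set of size 5 gives K ≈ 3.0000.

|A| = 5, |A + A| = 14, K = 14/5.


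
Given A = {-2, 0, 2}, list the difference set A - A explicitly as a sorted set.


A - A = {a - a' : a, a' ∈ A}.
Compute a - a' for each ordered pair (a, a'):
a = -2: -2--2=0, -2-0=-2, -2-2=-4
a = 0: 0--2=2, 0-0=0, 0-2=-2
a = 2: 2--2=4, 2-0=2, 2-2=0
Collecting distinct values (and noting 0 appears from a-a):
A - A = {-4, -2, 0, 2, 4}
|A - A| = 5

A - A = {-4, -2, 0, 2, 4}


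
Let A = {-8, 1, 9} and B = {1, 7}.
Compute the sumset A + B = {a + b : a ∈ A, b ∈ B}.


A + B = {a + b : a ∈ A, b ∈ B}.
Enumerate all |A|·|B| = 3·2 = 6 pairs (a, b) and collect distinct sums.
a = -8: -8+1=-7, -8+7=-1
a = 1: 1+1=2, 1+7=8
a = 9: 9+1=10, 9+7=16
Collecting distinct sums: A + B = {-7, -1, 2, 8, 10, 16}
|A + B| = 6

A + B = {-7, -1, 2, 8, 10, 16}


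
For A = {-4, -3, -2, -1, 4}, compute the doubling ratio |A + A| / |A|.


|A| = 5.
Compute A + A by enumerating all 25 pairs.
A + A = {-8, -7, -6, -5, -4, -3, -2, 0, 1, 2, 3, 8}, so |A + A| = 12.
K = |A + A| / |A| = 12/5 (already in lowest terms) ≈ 2.4000.
Reference: AP of size 5 gives K = 9/5 ≈ 1.8000; a fully generic set of size 5 gives K ≈ 3.0000.

|A| = 5, |A + A| = 12, K = 12/5.


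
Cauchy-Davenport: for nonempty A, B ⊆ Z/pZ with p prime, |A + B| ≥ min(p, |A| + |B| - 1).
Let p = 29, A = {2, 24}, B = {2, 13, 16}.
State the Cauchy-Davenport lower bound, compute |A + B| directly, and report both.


Cauchy-Davenport: |A + B| ≥ min(p, |A| + |B| - 1) for A, B nonempty in Z/pZ.
|A| = 2, |B| = 3, p = 29.
CD lower bound = min(29, 2 + 3 - 1) = min(29, 4) = 4.
Compute A + B mod 29 directly:
a = 2: 2+2=4, 2+13=15, 2+16=18
a = 24: 24+2=26, 24+13=8, 24+16=11
A + B = {4, 8, 11, 15, 18, 26}, so |A + B| = 6.
Verify: 6 ≥ 4? Yes ✓.

CD lower bound = 4, actual |A + B| = 6.


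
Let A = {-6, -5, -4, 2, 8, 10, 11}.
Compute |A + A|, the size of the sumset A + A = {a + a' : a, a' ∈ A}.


A + A = {a + a' : a, a' ∈ A}; |A| = 7.
General bounds: 2|A| - 1 ≤ |A + A| ≤ |A|(|A|+1)/2, i.e. 13 ≤ |A + A| ≤ 28.
Lower bound 2|A|-1 is attained iff A is an arithmetic progression.
Enumerate sums a + a' for a ≤ a' (symmetric, so this suffices):
a = -6: -6+-6=-12, -6+-5=-11, -6+-4=-10, -6+2=-4, -6+8=2, -6+10=4, -6+11=5
a = -5: -5+-5=-10, -5+-4=-9, -5+2=-3, -5+8=3, -5+10=5, -5+11=6
a = -4: -4+-4=-8, -4+2=-2, -4+8=4, -4+10=6, -4+11=7
a = 2: 2+2=4, 2+8=10, 2+10=12, 2+11=13
a = 8: 8+8=16, 8+10=18, 8+11=19
a = 10: 10+10=20, 10+11=21
a = 11: 11+11=22
Distinct sums: {-12, -11, -10, -9, -8, -4, -3, -2, 2, 3, 4, 5, 6, 7, 10, 12, 13, 16, 18, 19, 20, 21, 22}
|A + A| = 23

|A + A| = 23


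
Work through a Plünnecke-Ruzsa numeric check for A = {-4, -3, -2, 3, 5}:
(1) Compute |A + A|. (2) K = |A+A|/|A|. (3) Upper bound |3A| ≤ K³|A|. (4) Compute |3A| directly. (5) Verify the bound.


|A| = 5.
Step 1: Compute A + A by enumerating all 25 pairs.
A + A = {-8, -7, -6, -5, -4, -1, 0, 1, 2, 3, 6, 8, 10}, so |A + A| = 13.
Step 2: Doubling constant K = |A + A|/|A| = 13/5 = 13/5 ≈ 2.6000.
Step 3: Plünnecke-Ruzsa gives |3A| ≤ K³·|A| = (2.6000)³ · 5 ≈ 87.8800.
Step 4: Compute 3A = A + A + A directly by enumerating all triples (a,b,c) ∈ A³; |3A| = 25.
Step 5: Check 25 ≤ 87.8800? Yes ✓.

K = 13/5, Plünnecke-Ruzsa bound K³|A| ≈ 87.8800, |3A| = 25, inequality holds.


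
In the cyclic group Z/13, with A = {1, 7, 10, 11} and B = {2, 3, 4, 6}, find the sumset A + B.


Work in Z/13Z: reduce every sum a + b modulo 13.
Enumerate all 16 pairs:
a = 1: 1+2=3, 1+3=4, 1+4=5, 1+6=7
a = 7: 7+2=9, 7+3=10, 7+4=11, 7+6=0
a = 10: 10+2=12, 10+3=0, 10+4=1, 10+6=3
a = 11: 11+2=0, 11+3=1, 11+4=2, 11+6=4
Distinct residues collected: {0, 1, 2, 3, 4, 5, 7, 9, 10, 11, 12}
|A + B| = 11 (out of 13 total residues).

A + B = {0, 1, 2, 3, 4, 5, 7, 9, 10, 11, 12}


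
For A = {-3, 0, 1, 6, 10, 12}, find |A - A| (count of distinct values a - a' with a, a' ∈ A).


A - A = {a - a' : a, a' ∈ A}; |A| = 6.
Bounds: 2|A|-1 ≤ |A - A| ≤ |A|² - |A| + 1, i.e. 11 ≤ |A - A| ≤ 31.
Note: 0 ∈ A - A always (from a - a). The set is symmetric: if d ∈ A - A then -d ∈ A - A.
Enumerate nonzero differences d = a - a' with a > a' (then include -d):
Positive differences: {1, 2, 3, 4, 5, 6, 9, 10, 11, 12, 13, 15}
Full difference set: {0} ∪ (positive diffs) ∪ (negative diffs).
|A - A| = 1 + 2·12 = 25 (matches direct enumeration: 25).

|A - A| = 25


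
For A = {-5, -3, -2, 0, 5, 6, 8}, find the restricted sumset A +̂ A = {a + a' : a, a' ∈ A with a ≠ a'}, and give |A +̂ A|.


Restricted sumset: A +̂ A = {a + a' : a ∈ A, a' ∈ A, a ≠ a'}.
Equivalently, take A + A and drop any sum 2a that is achievable ONLY as a + a for a ∈ A (i.e. sums representable only with equal summands).
Enumerate pairs (a, a') with a < a' (symmetric, so each unordered pair gives one sum; this covers all a ≠ a'):
  -5 + -3 = -8
  -5 + -2 = -7
  -5 + 0 = -5
  -5 + 5 = 0
  -5 + 6 = 1
  -5 + 8 = 3
  -3 + -2 = -5
  -3 + 0 = -3
  -3 + 5 = 2
  -3 + 6 = 3
  -3 + 8 = 5
  -2 + 0 = -2
  -2 + 5 = 3
  -2 + 6 = 4
  -2 + 8 = 6
  0 + 5 = 5
  0 + 6 = 6
  0 + 8 = 8
  5 + 6 = 11
  5 + 8 = 13
  6 + 8 = 14
Collected distinct sums: {-8, -7, -5, -3, -2, 0, 1, 2, 3, 4, 5, 6, 8, 11, 13, 14}
|A +̂ A| = 16
(Reference bound: |A +̂ A| ≥ 2|A| - 3 for |A| ≥ 2, with |A| = 7 giving ≥ 11.)

|A +̂ A| = 16


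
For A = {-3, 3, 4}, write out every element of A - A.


A - A = {a - a' : a, a' ∈ A}.
Compute a - a' for each ordered pair (a, a'):
a = -3: -3--3=0, -3-3=-6, -3-4=-7
a = 3: 3--3=6, 3-3=0, 3-4=-1
a = 4: 4--3=7, 4-3=1, 4-4=0
Collecting distinct values (and noting 0 appears from a-a):
A - A = {-7, -6, -1, 0, 1, 6, 7}
|A - A| = 7

A - A = {-7, -6, -1, 0, 1, 6, 7}


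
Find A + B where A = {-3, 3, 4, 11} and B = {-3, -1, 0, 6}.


A + B = {a + b : a ∈ A, b ∈ B}.
Enumerate all |A|·|B| = 4·4 = 16 pairs (a, b) and collect distinct sums.
a = -3: -3+-3=-6, -3+-1=-4, -3+0=-3, -3+6=3
a = 3: 3+-3=0, 3+-1=2, 3+0=3, 3+6=9
a = 4: 4+-3=1, 4+-1=3, 4+0=4, 4+6=10
a = 11: 11+-3=8, 11+-1=10, 11+0=11, 11+6=17
Collecting distinct sums: A + B = {-6, -4, -3, 0, 1, 2, 3, 4, 8, 9, 10, 11, 17}
|A + B| = 13

A + B = {-6, -4, -3, 0, 1, 2, 3, 4, 8, 9, 10, 11, 17}


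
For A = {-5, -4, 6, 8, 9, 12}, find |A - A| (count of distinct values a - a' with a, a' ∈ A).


A - A = {a - a' : a, a' ∈ A}; |A| = 6.
Bounds: 2|A|-1 ≤ |A - A| ≤ |A|² - |A| + 1, i.e. 11 ≤ |A - A| ≤ 31.
Note: 0 ∈ A - A always (from a - a). The set is symmetric: if d ∈ A - A then -d ∈ A - A.
Enumerate nonzero differences d = a - a' with a > a' (then include -d):
Positive differences: {1, 2, 3, 4, 6, 10, 11, 12, 13, 14, 16, 17}
Full difference set: {0} ∪ (positive diffs) ∪ (negative diffs).
|A - A| = 1 + 2·12 = 25 (matches direct enumeration: 25).

|A - A| = 25


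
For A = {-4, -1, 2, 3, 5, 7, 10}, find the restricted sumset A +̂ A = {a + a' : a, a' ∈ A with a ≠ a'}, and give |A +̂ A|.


Restricted sumset: A +̂ A = {a + a' : a ∈ A, a' ∈ A, a ≠ a'}.
Equivalently, take A + A and drop any sum 2a that is achievable ONLY as a + a for a ∈ A (i.e. sums representable only with equal summands).
Enumerate pairs (a, a') with a < a' (symmetric, so each unordered pair gives one sum; this covers all a ≠ a'):
  -4 + -1 = -5
  -4 + 2 = -2
  -4 + 3 = -1
  -4 + 5 = 1
  -4 + 7 = 3
  -4 + 10 = 6
  -1 + 2 = 1
  -1 + 3 = 2
  -1 + 5 = 4
  -1 + 7 = 6
  -1 + 10 = 9
  2 + 3 = 5
  2 + 5 = 7
  2 + 7 = 9
  2 + 10 = 12
  3 + 5 = 8
  3 + 7 = 10
  3 + 10 = 13
  5 + 7 = 12
  5 + 10 = 15
  7 + 10 = 17
Collected distinct sums: {-5, -2, -1, 1, 2, 3, 4, 5, 6, 7, 8, 9, 10, 12, 13, 15, 17}
|A +̂ A| = 17
(Reference bound: |A +̂ A| ≥ 2|A| - 3 for |A| ≥ 2, with |A| = 7 giving ≥ 11.)

|A +̂ A| = 17


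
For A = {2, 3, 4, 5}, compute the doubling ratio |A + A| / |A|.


|A| = 4.
Compute A + A by enumerating all 16 pairs.
A + A = {4, 5, 6, 7, 8, 9, 10}, so |A + A| = 7.
K = |A + A| / |A| = 7/4 (already in lowest terms) ≈ 1.7500.
Reference: AP of size 4 gives K = 7/4 ≈ 1.7500; a fully generic set of size 4 gives K ≈ 2.5000.

|A| = 4, |A + A| = 7, K = 7/4.


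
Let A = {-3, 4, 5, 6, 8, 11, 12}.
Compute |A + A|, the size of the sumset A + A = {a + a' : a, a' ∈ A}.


A + A = {a + a' : a, a' ∈ A}; |A| = 7.
General bounds: 2|A| - 1 ≤ |A + A| ≤ |A|(|A|+1)/2, i.e. 13 ≤ |A + A| ≤ 28.
Lower bound 2|A|-1 is attained iff A is an arithmetic progression.
Enumerate sums a + a' for a ≤ a' (symmetric, so this suffices):
a = -3: -3+-3=-6, -3+4=1, -3+5=2, -3+6=3, -3+8=5, -3+11=8, -3+12=9
a = 4: 4+4=8, 4+5=9, 4+6=10, 4+8=12, 4+11=15, 4+12=16
a = 5: 5+5=10, 5+6=11, 5+8=13, 5+11=16, 5+12=17
a = 6: 6+6=12, 6+8=14, 6+11=17, 6+12=18
a = 8: 8+8=16, 8+11=19, 8+12=20
a = 11: 11+11=22, 11+12=23
a = 12: 12+12=24
Distinct sums: {-6, 1, 2, 3, 5, 8, 9, 10, 11, 12, 13, 14, 15, 16, 17, 18, 19, 20, 22, 23, 24}
|A + A| = 21

|A + A| = 21


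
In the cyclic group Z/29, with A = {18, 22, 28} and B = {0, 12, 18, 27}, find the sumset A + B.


Work in Z/29Z: reduce every sum a + b modulo 29.
Enumerate all 12 pairs:
a = 18: 18+0=18, 18+12=1, 18+18=7, 18+27=16
a = 22: 22+0=22, 22+12=5, 22+18=11, 22+27=20
a = 28: 28+0=28, 28+12=11, 28+18=17, 28+27=26
Distinct residues collected: {1, 5, 7, 11, 16, 17, 18, 20, 22, 26, 28}
|A + B| = 11 (out of 29 total residues).

A + B = {1, 5, 7, 11, 16, 17, 18, 20, 22, 26, 28}


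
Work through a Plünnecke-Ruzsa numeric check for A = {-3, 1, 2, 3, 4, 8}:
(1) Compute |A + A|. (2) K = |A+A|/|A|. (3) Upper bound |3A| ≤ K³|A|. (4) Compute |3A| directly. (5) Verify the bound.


|A| = 6.
Step 1: Compute A + A by enumerating all 36 pairs.
A + A = {-6, -2, -1, 0, 1, 2, 3, 4, 5, 6, 7, 8, 9, 10, 11, 12, 16}, so |A + A| = 17.
Step 2: Doubling constant K = |A + A|/|A| = 17/6 = 17/6 ≈ 2.8333.
Step 3: Plünnecke-Ruzsa gives |3A| ≤ K³·|A| = (2.8333)³ · 6 ≈ 136.4722.
Step 4: Compute 3A = A + A + A directly by enumerating all triples (a,b,c) ∈ A³; |3A| = 28.
Step 5: Check 28 ≤ 136.4722? Yes ✓.

K = 17/6, Plünnecke-Ruzsa bound K³|A| ≈ 136.4722, |3A| = 28, inequality holds.


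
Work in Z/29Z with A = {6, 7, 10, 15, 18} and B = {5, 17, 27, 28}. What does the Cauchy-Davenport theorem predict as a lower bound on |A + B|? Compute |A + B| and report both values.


Cauchy-Davenport: |A + B| ≥ min(p, |A| + |B| - 1) for A, B nonempty in Z/pZ.
|A| = 5, |B| = 4, p = 29.
CD lower bound = min(29, 5 + 4 - 1) = min(29, 8) = 8.
Compute A + B mod 29 directly:
a = 6: 6+5=11, 6+17=23, 6+27=4, 6+28=5
a = 7: 7+5=12, 7+17=24, 7+27=5, 7+28=6
a = 10: 10+5=15, 10+17=27, 10+27=8, 10+28=9
a = 15: 15+5=20, 15+17=3, 15+27=13, 15+28=14
a = 18: 18+5=23, 18+17=6, 18+27=16, 18+28=17
A + B = {3, 4, 5, 6, 8, 9, 11, 12, 13, 14, 15, 16, 17, 20, 23, 24, 27}, so |A + B| = 17.
Verify: 17 ≥ 8? Yes ✓.

CD lower bound = 8, actual |A + B| = 17.


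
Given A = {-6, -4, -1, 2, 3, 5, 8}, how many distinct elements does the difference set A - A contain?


A - A = {a - a' : a, a' ∈ A}; |A| = 7.
Bounds: 2|A|-1 ≤ |A - A| ≤ |A|² - |A| + 1, i.e. 13 ≤ |A - A| ≤ 43.
Note: 0 ∈ A - A always (from a - a). The set is symmetric: if d ∈ A - A then -d ∈ A - A.
Enumerate nonzero differences d = a - a' with a > a' (then include -d):
Positive differences: {1, 2, 3, 4, 5, 6, 7, 8, 9, 11, 12, 14}
Full difference set: {0} ∪ (positive diffs) ∪ (negative diffs).
|A - A| = 1 + 2·12 = 25 (matches direct enumeration: 25).

|A - A| = 25


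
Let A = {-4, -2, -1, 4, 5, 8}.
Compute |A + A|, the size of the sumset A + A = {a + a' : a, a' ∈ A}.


A + A = {a + a' : a, a' ∈ A}; |A| = 6.
General bounds: 2|A| - 1 ≤ |A + A| ≤ |A|(|A|+1)/2, i.e. 11 ≤ |A + A| ≤ 21.
Lower bound 2|A|-1 is attained iff A is an arithmetic progression.
Enumerate sums a + a' for a ≤ a' (symmetric, so this suffices):
a = -4: -4+-4=-8, -4+-2=-6, -4+-1=-5, -4+4=0, -4+5=1, -4+8=4
a = -2: -2+-2=-4, -2+-1=-3, -2+4=2, -2+5=3, -2+8=6
a = -1: -1+-1=-2, -1+4=3, -1+5=4, -1+8=7
a = 4: 4+4=8, 4+5=9, 4+8=12
a = 5: 5+5=10, 5+8=13
a = 8: 8+8=16
Distinct sums: {-8, -6, -5, -4, -3, -2, 0, 1, 2, 3, 4, 6, 7, 8, 9, 10, 12, 13, 16}
|A + A| = 19

|A + A| = 19


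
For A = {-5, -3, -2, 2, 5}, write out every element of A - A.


A - A = {a - a' : a, a' ∈ A}.
Compute a - a' for each ordered pair (a, a'):
a = -5: -5--5=0, -5--3=-2, -5--2=-3, -5-2=-7, -5-5=-10
a = -3: -3--5=2, -3--3=0, -3--2=-1, -3-2=-5, -3-5=-8
a = -2: -2--5=3, -2--3=1, -2--2=0, -2-2=-4, -2-5=-7
a = 2: 2--5=7, 2--3=5, 2--2=4, 2-2=0, 2-5=-3
a = 5: 5--5=10, 5--3=8, 5--2=7, 5-2=3, 5-5=0
Collecting distinct values (and noting 0 appears from a-a):
A - A = {-10, -8, -7, -5, -4, -3, -2, -1, 0, 1, 2, 3, 4, 5, 7, 8, 10}
|A - A| = 17

A - A = {-10, -8, -7, -5, -4, -3, -2, -1, 0, 1, 2, 3, 4, 5, 7, 8, 10}


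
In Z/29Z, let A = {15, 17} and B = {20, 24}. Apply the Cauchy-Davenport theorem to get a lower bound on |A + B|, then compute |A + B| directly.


Cauchy-Davenport: |A + B| ≥ min(p, |A| + |B| - 1) for A, B nonempty in Z/pZ.
|A| = 2, |B| = 2, p = 29.
CD lower bound = min(29, 2 + 2 - 1) = min(29, 3) = 3.
Compute A + B mod 29 directly:
a = 15: 15+20=6, 15+24=10
a = 17: 17+20=8, 17+24=12
A + B = {6, 8, 10, 12}, so |A + B| = 4.
Verify: 4 ≥ 3? Yes ✓.

CD lower bound = 3, actual |A + B| = 4.


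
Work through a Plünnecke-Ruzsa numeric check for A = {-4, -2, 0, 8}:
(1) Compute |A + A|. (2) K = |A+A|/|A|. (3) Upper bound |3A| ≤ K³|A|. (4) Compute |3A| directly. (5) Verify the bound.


|A| = 4.
Step 1: Compute A + A by enumerating all 16 pairs.
A + A = {-8, -6, -4, -2, 0, 4, 6, 8, 16}, so |A + A| = 9.
Step 2: Doubling constant K = |A + A|/|A| = 9/4 = 9/4 ≈ 2.2500.
Step 3: Plünnecke-Ruzsa gives |3A| ≤ K³·|A| = (2.2500)³ · 4 ≈ 45.5625.
Step 4: Compute 3A = A + A + A directly by enumerating all triples (a,b,c) ∈ A³; |3A| = 15.
Step 5: Check 15 ≤ 45.5625? Yes ✓.

K = 9/4, Plünnecke-Ruzsa bound K³|A| ≈ 45.5625, |3A| = 15, inequality holds.


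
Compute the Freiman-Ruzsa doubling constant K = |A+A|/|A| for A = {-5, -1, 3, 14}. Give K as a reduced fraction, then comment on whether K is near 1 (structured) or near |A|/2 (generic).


|A| = 4.
Compute A + A by enumerating all 16 pairs.
A + A = {-10, -6, -2, 2, 6, 9, 13, 17, 28}, so |A + A| = 9.
K = |A + A| / |A| = 9/4 (already in lowest terms) ≈ 2.2500.
Reference: AP of size 4 gives K = 7/4 ≈ 1.7500; a fully generic set of size 4 gives K ≈ 2.5000.

|A| = 4, |A + A| = 9, K = 9/4.


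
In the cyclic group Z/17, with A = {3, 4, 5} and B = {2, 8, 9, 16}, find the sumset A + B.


Work in Z/17Z: reduce every sum a + b modulo 17.
Enumerate all 12 pairs:
a = 3: 3+2=5, 3+8=11, 3+9=12, 3+16=2
a = 4: 4+2=6, 4+8=12, 4+9=13, 4+16=3
a = 5: 5+2=7, 5+8=13, 5+9=14, 5+16=4
Distinct residues collected: {2, 3, 4, 5, 6, 7, 11, 12, 13, 14}
|A + B| = 10 (out of 17 total residues).

A + B = {2, 3, 4, 5, 6, 7, 11, 12, 13, 14}


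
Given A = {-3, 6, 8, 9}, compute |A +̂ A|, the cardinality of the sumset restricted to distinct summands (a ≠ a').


Restricted sumset: A +̂ A = {a + a' : a ∈ A, a' ∈ A, a ≠ a'}.
Equivalently, take A + A and drop any sum 2a that is achievable ONLY as a + a for a ∈ A (i.e. sums representable only with equal summands).
Enumerate pairs (a, a') with a < a' (symmetric, so each unordered pair gives one sum; this covers all a ≠ a'):
  -3 + 6 = 3
  -3 + 8 = 5
  -3 + 9 = 6
  6 + 8 = 14
  6 + 9 = 15
  8 + 9 = 17
Collected distinct sums: {3, 5, 6, 14, 15, 17}
|A +̂ A| = 6
(Reference bound: |A +̂ A| ≥ 2|A| - 3 for |A| ≥ 2, with |A| = 4 giving ≥ 5.)

|A +̂ A| = 6


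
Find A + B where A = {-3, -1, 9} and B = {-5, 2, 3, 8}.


A + B = {a + b : a ∈ A, b ∈ B}.
Enumerate all |A|·|B| = 3·4 = 12 pairs (a, b) and collect distinct sums.
a = -3: -3+-5=-8, -3+2=-1, -3+3=0, -3+8=5
a = -1: -1+-5=-6, -1+2=1, -1+3=2, -1+8=7
a = 9: 9+-5=4, 9+2=11, 9+3=12, 9+8=17
Collecting distinct sums: A + B = {-8, -6, -1, 0, 1, 2, 4, 5, 7, 11, 12, 17}
|A + B| = 12

A + B = {-8, -6, -1, 0, 1, 2, 4, 5, 7, 11, 12, 17}


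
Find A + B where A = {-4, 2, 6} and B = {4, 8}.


A + B = {a + b : a ∈ A, b ∈ B}.
Enumerate all |A|·|B| = 3·2 = 6 pairs (a, b) and collect distinct sums.
a = -4: -4+4=0, -4+8=4
a = 2: 2+4=6, 2+8=10
a = 6: 6+4=10, 6+8=14
Collecting distinct sums: A + B = {0, 4, 6, 10, 14}
|A + B| = 5

A + B = {0, 4, 6, 10, 14}


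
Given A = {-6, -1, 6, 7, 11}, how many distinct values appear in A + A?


A + A = {a + a' : a, a' ∈ A}; |A| = 5.
General bounds: 2|A| - 1 ≤ |A + A| ≤ |A|(|A|+1)/2, i.e. 9 ≤ |A + A| ≤ 15.
Lower bound 2|A|-1 is attained iff A is an arithmetic progression.
Enumerate sums a + a' for a ≤ a' (symmetric, so this suffices):
a = -6: -6+-6=-12, -6+-1=-7, -6+6=0, -6+7=1, -6+11=5
a = -1: -1+-1=-2, -1+6=5, -1+7=6, -1+11=10
a = 6: 6+6=12, 6+7=13, 6+11=17
a = 7: 7+7=14, 7+11=18
a = 11: 11+11=22
Distinct sums: {-12, -7, -2, 0, 1, 5, 6, 10, 12, 13, 14, 17, 18, 22}
|A + A| = 14

|A + A| = 14


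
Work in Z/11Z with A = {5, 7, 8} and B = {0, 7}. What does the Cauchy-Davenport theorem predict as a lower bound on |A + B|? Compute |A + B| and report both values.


Cauchy-Davenport: |A + B| ≥ min(p, |A| + |B| - 1) for A, B nonempty in Z/pZ.
|A| = 3, |B| = 2, p = 11.
CD lower bound = min(11, 3 + 2 - 1) = min(11, 4) = 4.
Compute A + B mod 11 directly:
a = 5: 5+0=5, 5+7=1
a = 7: 7+0=7, 7+7=3
a = 8: 8+0=8, 8+7=4
A + B = {1, 3, 4, 5, 7, 8}, so |A + B| = 6.
Verify: 6 ≥ 4? Yes ✓.

CD lower bound = 4, actual |A + B| = 6.


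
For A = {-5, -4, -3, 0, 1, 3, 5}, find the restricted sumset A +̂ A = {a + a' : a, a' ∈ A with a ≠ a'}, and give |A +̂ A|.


Restricted sumset: A +̂ A = {a + a' : a ∈ A, a' ∈ A, a ≠ a'}.
Equivalently, take A + A and drop any sum 2a that is achievable ONLY as a + a for a ∈ A (i.e. sums representable only with equal summands).
Enumerate pairs (a, a') with a < a' (symmetric, so each unordered pair gives one sum; this covers all a ≠ a'):
  -5 + -4 = -9
  -5 + -3 = -8
  -5 + 0 = -5
  -5 + 1 = -4
  -5 + 3 = -2
  -5 + 5 = 0
  -4 + -3 = -7
  -4 + 0 = -4
  -4 + 1 = -3
  -4 + 3 = -1
  -4 + 5 = 1
  -3 + 0 = -3
  -3 + 1 = -2
  -3 + 3 = 0
  -3 + 5 = 2
  0 + 1 = 1
  0 + 3 = 3
  0 + 5 = 5
  1 + 3 = 4
  1 + 5 = 6
  3 + 5 = 8
Collected distinct sums: {-9, -8, -7, -5, -4, -3, -2, -1, 0, 1, 2, 3, 4, 5, 6, 8}
|A +̂ A| = 16
(Reference bound: |A +̂ A| ≥ 2|A| - 3 for |A| ≥ 2, with |A| = 7 giving ≥ 11.)

|A +̂ A| = 16


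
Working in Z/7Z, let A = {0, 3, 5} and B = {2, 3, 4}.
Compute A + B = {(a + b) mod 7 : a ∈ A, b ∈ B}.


Work in Z/7Z: reduce every sum a + b modulo 7.
Enumerate all 9 pairs:
a = 0: 0+2=2, 0+3=3, 0+4=4
a = 3: 3+2=5, 3+3=6, 3+4=0
a = 5: 5+2=0, 5+3=1, 5+4=2
Distinct residues collected: {0, 1, 2, 3, 4, 5, 6}
|A + B| = 7 (out of 7 total residues).

A + B = {0, 1, 2, 3, 4, 5, 6}


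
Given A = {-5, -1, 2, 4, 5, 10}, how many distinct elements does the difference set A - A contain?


A - A = {a - a' : a, a' ∈ A}; |A| = 6.
Bounds: 2|A|-1 ≤ |A - A| ≤ |A|² - |A| + 1, i.e. 11 ≤ |A - A| ≤ 31.
Note: 0 ∈ A - A always (from a - a). The set is symmetric: if d ∈ A - A then -d ∈ A - A.
Enumerate nonzero differences d = a - a' with a > a' (then include -d):
Positive differences: {1, 2, 3, 4, 5, 6, 7, 8, 9, 10, 11, 15}
Full difference set: {0} ∪ (positive diffs) ∪ (negative diffs).
|A - A| = 1 + 2·12 = 25 (matches direct enumeration: 25).

|A - A| = 25


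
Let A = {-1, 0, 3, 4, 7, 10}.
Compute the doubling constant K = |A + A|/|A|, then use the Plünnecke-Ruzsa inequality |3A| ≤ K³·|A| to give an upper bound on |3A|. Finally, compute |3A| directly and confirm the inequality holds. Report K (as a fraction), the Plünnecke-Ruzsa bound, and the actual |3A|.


|A| = 6.
Step 1: Compute A + A by enumerating all 36 pairs.
A + A = {-2, -1, 0, 2, 3, 4, 6, 7, 8, 9, 10, 11, 13, 14, 17, 20}, so |A + A| = 16.
Step 2: Doubling constant K = |A + A|/|A| = 16/6 = 16/6 ≈ 2.6667.
Step 3: Plünnecke-Ruzsa gives |3A| ≤ K³·|A| = (2.6667)³ · 6 ≈ 113.7778.
Step 4: Compute 3A = A + A + A directly by enumerating all triples (a,b,c) ∈ A³; |3A| = 29.
Step 5: Check 29 ≤ 113.7778? Yes ✓.

K = 16/6, Plünnecke-Ruzsa bound K³|A| ≈ 113.7778, |3A| = 29, inequality holds.


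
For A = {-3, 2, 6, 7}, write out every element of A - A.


A - A = {a - a' : a, a' ∈ A}.
Compute a - a' for each ordered pair (a, a'):
a = -3: -3--3=0, -3-2=-5, -3-6=-9, -3-7=-10
a = 2: 2--3=5, 2-2=0, 2-6=-4, 2-7=-5
a = 6: 6--3=9, 6-2=4, 6-6=0, 6-7=-1
a = 7: 7--3=10, 7-2=5, 7-6=1, 7-7=0
Collecting distinct values (and noting 0 appears from a-a):
A - A = {-10, -9, -5, -4, -1, 0, 1, 4, 5, 9, 10}
|A - A| = 11

A - A = {-10, -9, -5, -4, -1, 0, 1, 4, 5, 9, 10}


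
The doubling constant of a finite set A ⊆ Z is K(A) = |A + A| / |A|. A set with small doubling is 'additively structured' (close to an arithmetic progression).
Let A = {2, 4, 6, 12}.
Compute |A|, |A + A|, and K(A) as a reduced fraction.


|A| = 4.
Compute A + A by enumerating all 16 pairs.
A + A = {4, 6, 8, 10, 12, 14, 16, 18, 24}, so |A + A| = 9.
K = |A + A| / |A| = 9/4 (already in lowest terms) ≈ 2.2500.
Reference: AP of size 4 gives K = 7/4 ≈ 1.7500; a fully generic set of size 4 gives K ≈ 2.5000.

|A| = 4, |A + A| = 9, K = 9/4.


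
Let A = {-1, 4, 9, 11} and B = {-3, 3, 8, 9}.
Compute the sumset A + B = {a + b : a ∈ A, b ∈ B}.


A + B = {a + b : a ∈ A, b ∈ B}.
Enumerate all |A|·|B| = 4·4 = 16 pairs (a, b) and collect distinct sums.
a = -1: -1+-3=-4, -1+3=2, -1+8=7, -1+9=8
a = 4: 4+-3=1, 4+3=7, 4+8=12, 4+9=13
a = 9: 9+-3=6, 9+3=12, 9+8=17, 9+9=18
a = 11: 11+-3=8, 11+3=14, 11+8=19, 11+9=20
Collecting distinct sums: A + B = {-4, 1, 2, 6, 7, 8, 12, 13, 14, 17, 18, 19, 20}
|A + B| = 13

A + B = {-4, 1, 2, 6, 7, 8, 12, 13, 14, 17, 18, 19, 20}


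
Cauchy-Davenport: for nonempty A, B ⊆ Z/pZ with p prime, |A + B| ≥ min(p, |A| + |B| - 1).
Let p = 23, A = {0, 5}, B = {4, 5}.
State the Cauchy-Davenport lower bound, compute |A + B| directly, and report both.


Cauchy-Davenport: |A + B| ≥ min(p, |A| + |B| - 1) for A, B nonempty in Z/pZ.
|A| = 2, |B| = 2, p = 23.
CD lower bound = min(23, 2 + 2 - 1) = min(23, 3) = 3.
Compute A + B mod 23 directly:
a = 0: 0+4=4, 0+5=5
a = 5: 5+4=9, 5+5=10
A + B = {4, 5, 9, 10}, so |A + B| = 4.
Verify: 4 ≥ 3? Yes ✓.

CD lower bound = 3, actual |A + B| = 4.


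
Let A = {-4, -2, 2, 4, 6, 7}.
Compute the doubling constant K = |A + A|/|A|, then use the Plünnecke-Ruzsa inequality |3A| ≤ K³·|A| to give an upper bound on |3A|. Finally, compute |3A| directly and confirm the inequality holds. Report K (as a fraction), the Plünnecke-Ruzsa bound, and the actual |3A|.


|A| = 6.
Step 1: Compute A + A by enumerating all 36 pairs.
A + A = {-8, -6, -4, -2, 0, 2, 3, 4, 5, 6, 8, 9, 10, 11, 12, 13, 14}, so |A + A| = 17.
Step 2: Doubling constant K = |A + A|/|A| = 17/6 = 17/6 ≈ 2.8333.
Step 3: Plünnecke-Ruzsa gives |3A| ≤ K³·|A| = (2.8333)³ · 6 ≈ 136.4722.
Step 4: Compute 3A = A + A + A directly by enumerating all triples (a,b,c) ∈ A³; |3A| = 29.
Step 5: Check 29 ≤ 136.4722? Yes ✓.

K = 17/6, Plünnecke-Ruzsa bound K³|A| ≈ 136.4722, |3A| = 29, inequality holds.


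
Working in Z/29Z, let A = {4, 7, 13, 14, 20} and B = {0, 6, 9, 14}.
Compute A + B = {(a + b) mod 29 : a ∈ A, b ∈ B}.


Work in Z/29Z: reduce every sum a + b modulo 29.
Enumerate all 20 pairs:
a = 4: 4+0=4, 4+6=10, 4+9=13, 4+14=18
a = 7: 7+0=7, 7+6=13, 7+9=16, 7+14=21
a = 13: 13+0=13, 13+6=19, 13+9=22, 13+14=27
a = 14: 14+0=14, 14+6=20, 14+9=23, 14+14=28
a = 20: 20+0=20, 20+6=26, 20+9=0, 20+14=5
Distinct residues collected: {0, 4, 5, 7, 10, 13, 14, 16, 18, 19, 20, 21, 22, 23, 26, 27, 28}
|A + B| = 17 (out of 29 total residues).

A + B = {0, 4, 5, 7, 10, 13, 14, 16, 18, 19, 20, 21, 22, 23, 26, 27, 28}


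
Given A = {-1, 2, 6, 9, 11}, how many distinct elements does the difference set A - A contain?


A - A = {a - a' : a, a' ∈ A}; |A| = 5.
Bounds: 2|A|-1 ≤ |A - A| ≤ |A|² - |A| + 1, i.e. 9 ≤ |A - A| ≤ 21.
Note: 0 ∈ A - A always (from a - a). The set is symmetric: if d ∈ A - A then -d ∈ A - A.
Enumerate nonzero differences d = a - a' with a > a' (then include -d):
Positive differences: {2, 3, 4, 5, 7, 9, 10, 12}
Full difference set: {0} ∪ (positive diffs) ∪ (negative diffs).
|A - A| = 1 + 2·8 = 17 (matches direct enumeration: 17).

|A - A| = 17


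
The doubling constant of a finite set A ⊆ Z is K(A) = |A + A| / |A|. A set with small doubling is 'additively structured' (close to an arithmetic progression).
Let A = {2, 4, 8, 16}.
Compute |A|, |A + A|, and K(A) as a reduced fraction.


|A| = 4.
Compute A + A by enumerating all 16 pairs.
A + A = {4, 6, 8, 10, 12, 16, 18, 20, 24, 32}, so |A + A| = 10.
K = |A + A| / |A| = 10/4 = 5/2 ≈ 2.5000.
Reference: AP of size 4 gives K = 7/4 ≈ 1.7500; a fully generic set of size 4 gives K ≈ 2.5000.

|A| = 4, |A + A| = 10, K = 10/4 = 5/2.


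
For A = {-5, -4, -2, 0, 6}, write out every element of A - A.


A - A = {a - a' : a, a' ∈ A}.
Compute a - a' for each ordered pair (a, a'):
a = -5: -5--5=0, -5--4=-1, -5--2=-3, -5-0=-5, -5-6=-11
a = -4: -4--5=1, -4--4=0, -4--2=-2, -4-0=-4, -4-6=-10
a = -2: -2--5=3, -2--4=2, -2--2=0, -2-0=-2, -2-6=-8
a = 0: 0--5=5, 0--4=4, 0--2=2, 0-0=0, 0-6=-6
a = 6: 6--5=11, 6--4=10, 6--2=8, 6-0=6, 6-6=0
Collecting distinct values (and noting 0 appears from a-a):
A - A = {-11, -10, -8, -6, -5, -4, -3, -2, -1, 0, 1, 2, 3, 4, 5, 6, 8, 10, 11}
|A - A| = 19

A - A = {-11, -10, -8, -6, -5, -4, -3, -2, -1, 0, 1, 2, 3, 4, 5, 6, 8, 10, 11}


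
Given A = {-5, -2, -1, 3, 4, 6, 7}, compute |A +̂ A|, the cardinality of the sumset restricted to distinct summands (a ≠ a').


Restricted sumset: A +̂ A = {a + a' : a ∈ A, a' ∈ A, a ≠ a'}.
Equivalently, take A + A and drop any sum 2a that is achievable ONLY as a + a for a ∈ A (i.e. sums representable only with equal summands).
Enumerate pairs (a, a') with a < a' (symmetric, so each unordered pair gives one sum; this covers all a ≠ a'):
  -5 + -2 = -7
  -5 + -1 = -6
  -5 + 3 = -2
  -5 + 4 = -1
  -5 + 6 = 1
  -5 + 7 = 2
  -2 + -1 = -3
  -2 + 3 = 1
  -2 + 4 = 2
  -2 + 6 = 4
  -2 + 7 = 5
  -1 + 3 = 2
  -1 + 4 = 3
  -1 + 6 = 5
  -1 + 7 = 6
  3 + 4 = 7
  3 + 6 = 9
  3 + 7 = 10
  4 + 6 = 10
  4 + 7 = 11
  6 + 7 = 13
Collected distinct sums: {-7, -6, -3, -2, -1, 1, 2, 3, 4, 5, 6, 7, 9, 10, 11, 13}
|A +̂ A| = 16
(Reference bound: |A +̂ A| ≥ 2|A| - 3 for |A| ≥ 2, with |A| = 7 giving ≥ 11.)

|A +̂ A| = 16


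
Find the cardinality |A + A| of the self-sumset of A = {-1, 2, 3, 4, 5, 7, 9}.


A + A = {a + a' : a, a' ∈ A}; |A| = 7.
General bounds: 2|A| - 1 ≤ |A + A| ≤ |A|(|A|+1)/2, i.e. 13 ≤ |A + A| ≤ 28.
Lower bound 2|A|-1 is attained iff A is an arithmetic progression.
Enumerate sums a + a' for a ≤ a' (symmetric, so this suffices):
a = -1: -1+-1=-2, -1+2=1, -1+3=2, -1+4=3, -1+5=4, -1+7=6, -1+9=8
a = 2: 2+2=4, 2+3=5, 2+4=6, 2+5=7, 2+7=9, 2+9=11
a = 3: 3+3=6, 3+4=7, 3+5=8, 3+7=10, 3+9=12
a = 4: 4+4=8, 4+5=9, 4+7=11, 4+9=13
a = 5: 5+5=10, 5+7=12, 5+9=14
a = 7: 7+7=14, 7+9=16
a = 9: 9+9=18
Distinct sums: {-2, 1, 2, 3, 4, 5, 6, 7, 8, 9, 10, 11, 12, 13, 14, 16, 18}
|A + A| = 17

|A + A| = 17


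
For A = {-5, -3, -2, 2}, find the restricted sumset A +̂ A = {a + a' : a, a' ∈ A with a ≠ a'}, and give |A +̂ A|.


Restricted sumset: A +̂ A = {a + a' : a ∈ A, a' ∈ A, a ≠ a'}.
Equivalently, take A + A and drop any sum 2a that is achievable ONLY as a + a for a ∈ A (i.e. sums representable only with equal summands).
Enumerate pairs (a, a') with a < a' (symmetric, so each unordered pair gives one sum; this covers all a ≠ a'):
  -5 + -3 = -8
  -5 + -2 = -7
  -5 + 2 = -3
  -3 + -2 = -5
  -3 + 2 = -1
  -2 + 2 = 0
Collected distinct sums: {-8, -7, -5, -3, -1, 0}
|A +̂ A| = 6
(Reference bound: |A +̂ A| ≥ 2|A| - 3 for |A| ≥ 2, with |A| = 4 giving ≥ 5.)

|A +̂ A| = 6
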